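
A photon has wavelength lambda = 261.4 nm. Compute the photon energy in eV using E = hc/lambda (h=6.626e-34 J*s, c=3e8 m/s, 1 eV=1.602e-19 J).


E = hc / lambda
= (6.626e-34)(3e8) / (261.4e-9)
= 1.9878e-25 / 2.6140e-07
= 7.6044e-19 J
Converting to eV: 7.6044e-19 / 1.602e-19
= 4.7468 eV

4.7468


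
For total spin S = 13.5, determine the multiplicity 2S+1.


Spin multiplicity = 2S + 1
= 2 * 13.5 + 1
= 27.0 + 1
= 28

28


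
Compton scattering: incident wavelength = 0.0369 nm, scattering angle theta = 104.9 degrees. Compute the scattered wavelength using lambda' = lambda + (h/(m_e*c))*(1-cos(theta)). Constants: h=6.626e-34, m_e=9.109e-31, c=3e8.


Compton wavelength: h/(m_e*c) = 2.4247e-12 m
d_lambda = 2.4247e-12 * (1 - cos(104.9 deg))
= 2.4247e-12 * 1.257133
= 3.0482e-12 m = 0.003048 nm
lambda' = 0.0369 + 0.003048
= 0.039948 nm

0.039948


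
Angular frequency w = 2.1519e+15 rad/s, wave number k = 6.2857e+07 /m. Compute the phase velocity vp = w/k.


vp = w / k
= 2.1519e+15 / 6.2857e+07
= 3.4235e+07 m/s

3.4235e+07


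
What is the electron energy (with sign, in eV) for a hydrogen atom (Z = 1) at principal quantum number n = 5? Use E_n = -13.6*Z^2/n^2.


E_n = -13.6 * Z^2 / n^2
= -13.6 * 1^2 / 5^2
= -13.6 * 1 / 25
= -0.544 eV

-0.544


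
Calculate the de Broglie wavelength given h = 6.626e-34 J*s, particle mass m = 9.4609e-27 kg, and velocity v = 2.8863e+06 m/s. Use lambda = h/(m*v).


lambda = h / (m * v)
= 6.626e-34 / (9.4609e-27 * 2.8863e+06)
= 6.626e-34 / 2.7307e-20
= 2.4265e-14 m

2.4265e-14


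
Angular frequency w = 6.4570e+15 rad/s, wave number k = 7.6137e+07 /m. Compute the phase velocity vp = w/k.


vp = w / k
= 6.4570e+15 / 7.6137e+07
= 8.4808e+07 m/s

8.4808e+07


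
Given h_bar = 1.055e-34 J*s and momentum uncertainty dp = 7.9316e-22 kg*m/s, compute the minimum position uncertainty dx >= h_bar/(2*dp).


dx = h_bar / (2 * dp)
= 1.055e-34 / (2 * 7.9316e-22)
= 1.055e-34 / 1.5863e-21
= 6.6506e-14 m

6.6506e-14


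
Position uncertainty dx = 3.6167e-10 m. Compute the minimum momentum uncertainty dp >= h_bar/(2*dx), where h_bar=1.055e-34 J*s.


dp = h_bar / (2 * dx)
= 1.055e-34 / (2 * 3.6167e-10)
= 1.055e-34 / 7.2334e-10
= 1.4585e-25 kg*m/s

1.4585e-25


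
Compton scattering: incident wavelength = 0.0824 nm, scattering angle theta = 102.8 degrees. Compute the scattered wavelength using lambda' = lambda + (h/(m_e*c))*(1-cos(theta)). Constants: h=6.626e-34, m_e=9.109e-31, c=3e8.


Compton wavelength: h/(m_e*c) = 2.4247e-12 m
d_lambda = 2.4247e-12 * (1 - cos(102.8 deg))
= 2.4247e-12 * 1.221548
= 2.9619e-12 m = 0.002962 nm
lambda' = 0.0824 + 0.002962
= 0.085362 nm

0.085362


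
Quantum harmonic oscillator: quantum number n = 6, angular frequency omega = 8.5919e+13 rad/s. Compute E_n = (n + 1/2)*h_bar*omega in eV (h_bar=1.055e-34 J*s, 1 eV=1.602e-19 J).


E = (n + 1/2) * h_bar * omega
= (6 + 0.5) * 1.055e-34 * 8.5919e+13
= 6.5 * 9.0645e-21
= 5.8919e-20 J
= 0.3678 eV

0.3678


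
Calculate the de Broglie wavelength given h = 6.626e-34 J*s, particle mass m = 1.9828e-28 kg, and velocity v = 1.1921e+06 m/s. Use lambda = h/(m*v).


lambda = h / (m * v)
= 6.626e-34 / (1.9828e-28 * 1.1921e+06)
= 6.626e-34 / 2.3637e-22
= 2.8032e-12 m

2.8032e-12


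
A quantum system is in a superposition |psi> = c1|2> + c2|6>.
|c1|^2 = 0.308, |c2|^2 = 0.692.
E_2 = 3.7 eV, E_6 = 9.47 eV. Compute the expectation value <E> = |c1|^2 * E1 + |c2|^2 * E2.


<E> = |c1|^2 * E1 + |c2|^2 * E2
= 0.308 * 3.7 + 0.692 * 9.47
= 1.1396 + 6.5532
= 7.6928 eV

7.6928


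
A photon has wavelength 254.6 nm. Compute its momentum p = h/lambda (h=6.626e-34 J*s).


p = h / lambda
= 6.626e-34 / (254.6e-9)
= 6.626e-34 / 2.5460e-07
= 2.6025e-27 kg*m/s

2.6025e-27


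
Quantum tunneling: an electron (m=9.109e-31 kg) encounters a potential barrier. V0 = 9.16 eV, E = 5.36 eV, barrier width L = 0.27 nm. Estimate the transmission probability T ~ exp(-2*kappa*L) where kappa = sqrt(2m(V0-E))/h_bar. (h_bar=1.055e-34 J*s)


V0 - E = 3.8 eV = 6.0876e-19 J
kappa = sqrt(2 * m * (V0-E)) / h_bar
= sqrt(2 * 9.109e-31 * 6.0876e-19) / 1.055e-34
= 9.9821e+09 /m
2*kappa*L = 2 * 9.9821e+09 * 0.27e-9
= 5.3903
T = exp(-5.3903) = 4.560505e-03

4.560505e-03


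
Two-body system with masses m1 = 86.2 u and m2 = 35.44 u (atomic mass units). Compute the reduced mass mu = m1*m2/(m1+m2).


mu = m1 * m2 / (m1 + m2)
= 86.2 * 35.44 / (86.2 + 35.44)
= 3054.928 / 121.64
= 25.1145 u

25.1145


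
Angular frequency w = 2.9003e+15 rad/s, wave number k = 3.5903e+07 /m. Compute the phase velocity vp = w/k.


vp = w / k
= 2.9003e+15 / 3.5903e+07
= 8.0782e+07 m/s

8.0782e+07


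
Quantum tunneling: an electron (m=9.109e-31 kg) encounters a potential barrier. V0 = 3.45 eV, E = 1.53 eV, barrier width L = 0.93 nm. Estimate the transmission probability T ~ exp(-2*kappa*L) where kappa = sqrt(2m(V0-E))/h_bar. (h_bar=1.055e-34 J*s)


V0 - E = 1.92 eV = 3.0758e-19 J
kappa = sqrt(2 * m * (V0-E)) / h_bar
= sqrt(2 * 9.109e-31 * 3.0758e-19) / 1.055e-34
= 7.0954e+09 /m
2*kappa*L = 2 * 7.0954e+09 * 0.93e-9
= 13.1975
T = exp(-13.1975) = 1.855175e-06

1.855175e-06


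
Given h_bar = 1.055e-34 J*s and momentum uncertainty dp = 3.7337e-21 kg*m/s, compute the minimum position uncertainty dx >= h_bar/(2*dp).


dx = h_bar / (2 * dp)
= 1.055e-34 / (2 * 3.7337e-21)
= 1.055e-34 / 7.4674e-21
= 1.4128e-14 m

1.4128e-14


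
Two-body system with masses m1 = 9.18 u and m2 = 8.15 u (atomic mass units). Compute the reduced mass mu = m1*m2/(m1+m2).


mu = m1 * m2 / (m1 + m2)
= 9.18 * 8.15 / (9.18 + 8.15)
= 74.817 / 17.33
= 4.3172 u

4.3172


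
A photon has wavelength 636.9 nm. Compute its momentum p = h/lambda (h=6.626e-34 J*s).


p = h / lambda
= 6.626e-34 / (636.9e-9)
= 6.626e-34 / 6.3690e-07
= 1.0404e-27 kg*m/s

1.0404e-27


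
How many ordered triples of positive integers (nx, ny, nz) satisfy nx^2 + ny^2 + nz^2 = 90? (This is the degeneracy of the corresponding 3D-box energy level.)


Enumerate all (nx, ny, nz) with nx^2 + ny^2 + nz^2 = 90:
(1,5,8)
(1,8,5)
(4,5,7)
(4,7,5)
(5,1,8)
(5,4,7)
(5,7,4)
(5,8,1)
(7,4,5)
(7,5,4)
(8,1,5)
(8,5,1)
Total degeneracy = 12

12


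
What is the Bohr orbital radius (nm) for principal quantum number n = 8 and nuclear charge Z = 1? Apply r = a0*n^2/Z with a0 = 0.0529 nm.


r = a0 * n^2 / Z
= 0.0529 * 8^2 / 1
= 0.0529 * 64 / 1
= 3.3856 nm

3.3856


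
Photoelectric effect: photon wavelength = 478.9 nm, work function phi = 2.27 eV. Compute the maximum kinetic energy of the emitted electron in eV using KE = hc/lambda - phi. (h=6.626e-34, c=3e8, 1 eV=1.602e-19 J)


E_photon = hc / lambda
= (6.626e-34)(3e8) / (478.9e-9)
= 4.1508e-19 J
= 2.591 eV
KE = E_photon - phi
= 2.591 - 2.27
= 0.321 eV

0.321


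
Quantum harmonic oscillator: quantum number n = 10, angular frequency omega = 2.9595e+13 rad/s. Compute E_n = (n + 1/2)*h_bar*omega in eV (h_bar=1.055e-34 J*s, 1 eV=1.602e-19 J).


E = (n + 1/2) * h_bar * omega
= (10 + 0.5) * 1.055e-34 * 2.9595e+13
= 10.5 * 3.1223e-21
= 3.2784e-20 J
= 0.2046 eV

0.2046


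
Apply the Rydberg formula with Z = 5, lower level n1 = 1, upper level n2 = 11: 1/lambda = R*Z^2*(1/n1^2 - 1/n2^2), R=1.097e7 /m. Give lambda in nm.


1/lambda = R * Z^2 * (1/n1^2 - 1/n2^2)
= 1.097e7 * 5^2 * (1/1^2 - 1/11^2)
= 1.097e7 * 25 * (1.0 - 0.008264)
= 2.7198e+08 /m
lambda = 1 / 2.7198e+08
= 3.6767 nm

3.6767


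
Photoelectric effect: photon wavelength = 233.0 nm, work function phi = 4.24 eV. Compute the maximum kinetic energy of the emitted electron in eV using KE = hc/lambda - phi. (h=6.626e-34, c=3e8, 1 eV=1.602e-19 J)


E_photon = hc / lambda
= (6.626e-34)(3e8) / (233.0e-9)
= 8.5313e-19 J
= 5.3254 eV
KE = E_photon - phi
= 5.3254 - 4.24
= 1.0854 eV

1.0854


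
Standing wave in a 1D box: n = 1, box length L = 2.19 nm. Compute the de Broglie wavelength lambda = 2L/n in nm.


lambda = 2L / n
= 2 * 2.19 / 1
= 4.38 / 1
= 4.38 nm

4.38


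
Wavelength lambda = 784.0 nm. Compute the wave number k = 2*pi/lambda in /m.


k = 2 * pi / lambda
= 6.2832 / (784.0e-9)
= 6.2832 / 7.8400e-07
= 8.0143e+06 /m

8.0143e+06


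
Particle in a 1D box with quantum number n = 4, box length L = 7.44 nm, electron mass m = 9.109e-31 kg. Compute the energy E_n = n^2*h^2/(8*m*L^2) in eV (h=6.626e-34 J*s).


E = n^2 * h^2 / (8 * m * L^2)
= 4^2 * (6.626e-34)^2 / (8 * 9.109e-31 * (7.44e-9)^2)
= 16 * 4.3904e-67 / (8 * 9.109e-31 * 5.5354e-17)
= 1.7415e-20 J
= 0.1087 eV

0.1087


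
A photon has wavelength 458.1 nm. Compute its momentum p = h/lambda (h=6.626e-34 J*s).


p = h / lambda
= 6.626e-34 / (458.1e-9)
= 6.626e-34 / 4.5810e-07
= 1.4464e-27 kg*m/s

1.4464e-27


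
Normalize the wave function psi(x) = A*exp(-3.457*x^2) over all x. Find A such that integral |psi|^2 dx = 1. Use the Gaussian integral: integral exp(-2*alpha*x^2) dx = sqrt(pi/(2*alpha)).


integral |psi|^2 dx = A^2 * sqrt(pi/(2*alpha)) = 1
A^2 = sqrt(2*alpha/pi)
= sqrt(2 * 3.457 / pi)
= 1.483508
A = sqrt(1.483508)
= 1.218

1.218


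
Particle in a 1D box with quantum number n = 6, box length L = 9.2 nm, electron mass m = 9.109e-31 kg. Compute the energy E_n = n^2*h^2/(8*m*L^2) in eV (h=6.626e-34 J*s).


E = n^2 * h^2 / (8 * m * L^2)
= 6^2 * (6.626e-34)^2 / (8 * 9.109e-31 * (9.2e-9)^2)
= 36 * 4.3904e-67 / (8 * 9.109e-31 * 8.4640e-17)
= 2.5625e-20 J
= 0.16 eV

0.16


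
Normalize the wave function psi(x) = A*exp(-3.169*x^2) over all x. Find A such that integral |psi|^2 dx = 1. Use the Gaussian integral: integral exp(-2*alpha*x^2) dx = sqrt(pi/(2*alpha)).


integral |psi|^2 dx = A^2 * sqrt(pi/(2*alpha)) = 1
A^2 = sqrt(2*alpha/pi)
= sqrt(2 * 3.169 / pi)
= 1.420369
A = sqrt(1.420369)
= 1.1918

1.1918


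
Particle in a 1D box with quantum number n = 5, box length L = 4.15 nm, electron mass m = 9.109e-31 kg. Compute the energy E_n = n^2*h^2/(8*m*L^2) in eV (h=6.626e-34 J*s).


E = n^2 * h^2 / (8 * m * L^2)
= 5^2 * (6.626e-34)^2 / (8 * 9.109e-31 * (4.15e-9)^2)
= 25 * 4.3904e-67 / (8 * 9.109e-31 * 1.7223e-17)
= 8.7455e-20 J
= 0.5459 eV

0.5459


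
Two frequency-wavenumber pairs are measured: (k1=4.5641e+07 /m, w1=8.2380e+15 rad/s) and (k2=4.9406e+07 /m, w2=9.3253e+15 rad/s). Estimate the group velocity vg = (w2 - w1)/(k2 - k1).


vg = (w2 - w1) / (k2 - k1)
= (9.3253e+15 - 8.2380e+15) / (4.9406e+07 - 4.5641e+07)
= 1.0873e+15 / 3.7650e+06
= 2.8879e+08 m/s

2.8879e+08


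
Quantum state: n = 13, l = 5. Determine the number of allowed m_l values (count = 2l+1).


m_l ranges from -l to +l in integer steps
So m_l goes from -5 to +5
Count = 2l + 1 = 2*5 + 1
= 11

11


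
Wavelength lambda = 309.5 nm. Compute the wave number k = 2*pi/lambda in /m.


k = 2 * pi / lambda
= 6.2832 / (309.5e-9)
= 6.2832 / 3.0950e-07
= 2.0301e+07 /m

2.0301e+07


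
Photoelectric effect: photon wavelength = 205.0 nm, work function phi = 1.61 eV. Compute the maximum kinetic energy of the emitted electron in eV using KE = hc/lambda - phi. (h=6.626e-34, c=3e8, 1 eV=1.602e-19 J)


E_photon = hc / lambda
= (6.626e-34)(3e8) / (205.0e-9)
= 9.6966e-19 J
= 6.0528 eV
KE = E_photon - phi
= 6.0528 - 1.61
= 4.4428 eV

4.4428


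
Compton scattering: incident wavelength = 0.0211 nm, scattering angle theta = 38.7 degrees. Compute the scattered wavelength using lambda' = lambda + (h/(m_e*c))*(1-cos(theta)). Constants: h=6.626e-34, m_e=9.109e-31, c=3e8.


Compton wavelength: h/(m_e*c) = 2.4247e-12 m
d_lambda = 2.4247e-12 * (1 - cos(38.7 deg))
= 2.4247e-12 * 0.21957
= 5.3239e-13 m = 0.000532 nm
lambda' = 0.0211 + 0.000532
= 0.021632 nm

0.021632


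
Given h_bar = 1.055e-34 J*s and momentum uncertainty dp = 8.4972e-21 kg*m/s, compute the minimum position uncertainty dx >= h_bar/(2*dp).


dx = h_bar / (2 * dp)
= 1.055e-34 / (2 * 8.4972e-21)
= 1.055e-34 / 1.6994e-20
= 6.2079e-15 m

6.2079e-15


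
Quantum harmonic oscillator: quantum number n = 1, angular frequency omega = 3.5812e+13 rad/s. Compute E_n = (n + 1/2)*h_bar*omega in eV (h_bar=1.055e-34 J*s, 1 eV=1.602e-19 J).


E = (n + 1/2) * h_bar * omega
= (1 + 0.5) * 1.055e-34 * 3.5812e+13
= 1.5 * 3.7782e-21
= 5.6672e-21 J
= 0.0354 eV

0.0354


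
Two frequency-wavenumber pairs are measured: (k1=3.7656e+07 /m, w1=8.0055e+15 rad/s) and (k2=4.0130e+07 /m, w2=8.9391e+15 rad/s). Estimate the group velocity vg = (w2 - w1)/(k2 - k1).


vg = (w2 - w1) / (k2 - k1)
= (8.9391e+15 - 8.0055e+15) / (4.0130e+07 - 3.7656e+07)
= 9.3360e+14 / 2.4740e+06
= 3.7736e+08 m/s

3.7736e+08


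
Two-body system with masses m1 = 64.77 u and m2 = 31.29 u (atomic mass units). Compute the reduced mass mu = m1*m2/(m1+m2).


mu = m1 * m2 / (m1 + m2)
= 64.77 * 31.29 / (64.77 + 31.29)
= 2026.6533 / 96.06
= 21.0978 u

21.0978


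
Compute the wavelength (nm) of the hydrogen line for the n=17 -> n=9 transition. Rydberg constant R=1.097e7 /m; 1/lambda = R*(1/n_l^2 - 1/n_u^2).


1/lambda = R * (1/n_l^2 - 1/n_u^2)
= 1.097e7 * (1/9^2 - 1/17^2)
= 1.097e7 * (0.012346 - 0.00346)
= 1.097e7 * 0.008885
= 9.7474e+04 /m
lambda = 1 / 9.7474e+04 = 10259.1859 nm

10259.1859


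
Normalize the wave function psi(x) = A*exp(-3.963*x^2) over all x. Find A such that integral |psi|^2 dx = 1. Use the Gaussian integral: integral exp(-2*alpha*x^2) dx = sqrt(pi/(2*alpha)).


integral |psi|^2 dx = A^2 * sqrt(pi/(2*alpha)) = 1
A^2 = sqrt(2*alpha/pi)
= sqrt(2 * 3.963 / pi)
= 1.588372
A = sqrt(1.588372)
= 1.2603

1.2603


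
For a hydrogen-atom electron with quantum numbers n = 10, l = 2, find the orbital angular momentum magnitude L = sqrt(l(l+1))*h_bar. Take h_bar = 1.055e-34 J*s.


L = sqrt(l*(l+1)) * h_bar
= sqrt(2 * 3) * 1.055e-34
= sqrt(6) * 1.055e-34
= 2.4495 * 1.055e-34
= 2.5842e-34 J*s

2.5842e-34


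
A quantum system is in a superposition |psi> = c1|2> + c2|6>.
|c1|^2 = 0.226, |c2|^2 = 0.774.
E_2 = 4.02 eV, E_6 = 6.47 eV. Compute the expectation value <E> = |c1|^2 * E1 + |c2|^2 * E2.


<E> = |c1|^2 * E1 + |c2|^2 * E2
= 0.226 * 4.02 + 0.774 * 6.47
= 0.9085 + 5.0078
= 5.9163 eV

5.9163


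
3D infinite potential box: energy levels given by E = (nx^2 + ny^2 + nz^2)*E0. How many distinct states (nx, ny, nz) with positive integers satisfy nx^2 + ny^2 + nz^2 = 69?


Enumerate all (nx, ny, nz) with nx^2 + ny^2 + nz^2 = 69:
(1,2,8)
(1,8,2)
(2,1,8)
(2,4,7)
(2,7,4)
(2,8,1)
(4,2,7)
(4,7,2)
(7,2,4)
(7,4,2)
(8,1,2)
(8,2,1)
Total degeneracy = 12

12


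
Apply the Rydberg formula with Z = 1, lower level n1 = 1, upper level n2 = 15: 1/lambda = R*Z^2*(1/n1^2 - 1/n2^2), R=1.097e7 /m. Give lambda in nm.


1/lambda = R * Z^2 * (1/n1^2 - 1/n2^2)
= 1.097e7 * 1^2 * (1/1^2 - 1/15^2)
= 1.097e7 * 1 * (1.0 - 0.004444)
= 1.0921e+07 /m
lambda = 1 / 1.0921e+07
= 91.5647 nm

91.5647


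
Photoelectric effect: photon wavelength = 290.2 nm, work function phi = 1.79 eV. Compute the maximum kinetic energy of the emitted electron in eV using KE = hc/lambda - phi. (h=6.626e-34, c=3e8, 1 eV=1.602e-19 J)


E_photon = hc / lambda
= (6.626e-34)(3e8) / (290.2e-9)
= 6.8498e-19 J
= 4.2758 eV
KE = E_photon - phi
= 4.2758 - 1.79
= 2.4858 eV

2.4858


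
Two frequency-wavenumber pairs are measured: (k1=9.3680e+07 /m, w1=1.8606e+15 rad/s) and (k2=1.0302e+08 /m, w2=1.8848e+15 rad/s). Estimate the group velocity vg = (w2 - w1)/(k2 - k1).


vg = (w2 - w1) / (k2 - k1)
= (1.8848e+15 - 1.8606e+15) / (1.0302e+08 - 9.3680e+07)
= 2.4200e+13 / 9.3400e+06
= 2.5910e+06 m/s

2.5910e+06


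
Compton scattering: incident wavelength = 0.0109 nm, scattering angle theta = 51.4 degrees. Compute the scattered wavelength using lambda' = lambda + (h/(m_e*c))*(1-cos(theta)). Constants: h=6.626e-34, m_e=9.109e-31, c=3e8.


Compton wavelength: h/(m_e*c) = 2.4247e-12 m
d_lambda = 2.4247e-12 * (1 - cos(51.4 deg))
= 2.4247e-12 * 0.37612
= 9.1198e-13 m = 0.000912 nm
lambda' = 0.0109 + 0.000912
= 0.011812 nm

0.011812


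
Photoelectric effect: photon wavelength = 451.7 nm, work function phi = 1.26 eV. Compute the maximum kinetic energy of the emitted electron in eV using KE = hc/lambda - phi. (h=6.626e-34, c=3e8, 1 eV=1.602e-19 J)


E_photon = hc / lambda
= (6.626e-34)(3e8) / (451.7e-9)
= 4.4007e-19 J
= 2.747 eV
KE = E_photon - phi
= 2.747 - 1.26
= 1.487 eV

1.487


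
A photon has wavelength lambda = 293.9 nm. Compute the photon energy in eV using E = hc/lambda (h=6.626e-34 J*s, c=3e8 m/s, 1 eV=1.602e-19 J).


E = hc / lambda
= (6.626e-34)(3e8) / (293.9e-9)
= 1.9878e-25 / 2.9390e-07
= 6.7635e-19 J
Converting to eV: 6.7635e-19 / 1.602e-19
= 4.2219 eV

4.2219


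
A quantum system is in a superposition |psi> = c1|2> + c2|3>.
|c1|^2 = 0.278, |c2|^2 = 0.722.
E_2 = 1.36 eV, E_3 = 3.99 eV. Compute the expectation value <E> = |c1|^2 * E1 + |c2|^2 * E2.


<E> = |c1|^2 * E1 + |c2|^2 * E2
= 0.278 * 1.36 + 0.722 * 3.99
= 0.3781 + 2.8808
= 3.2589 eV

3.2589


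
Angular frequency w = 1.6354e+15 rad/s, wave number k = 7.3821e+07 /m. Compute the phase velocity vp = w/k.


vp = w / k
= 1.6354e+15 / 7.3821e+07
= 2.2154e+07 m/s

2.2154e+07


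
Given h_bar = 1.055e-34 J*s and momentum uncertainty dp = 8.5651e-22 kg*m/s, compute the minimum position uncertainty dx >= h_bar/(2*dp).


dx = h_bar / (2 * dp)
= 1.055e-34 / (2 * 8.5651e-22)
= 1.055e-34 / 1.7130e-21
= 6.1587e-14 m

6.1587e-14


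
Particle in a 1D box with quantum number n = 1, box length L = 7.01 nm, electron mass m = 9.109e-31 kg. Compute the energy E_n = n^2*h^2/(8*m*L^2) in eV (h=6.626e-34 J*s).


E = n^2 * h^2 / (8 * m * L^2)
= 1^2 * (6.626e-34)^2 / (8 * 9.109e-31 * (7.01e-9)^2)
= 1 * 4.3904e-67 / (8 * 9.109e-31 * 4.9140e-17)
= 1.2260e-21 J
= 0.0077 eV

0.0077


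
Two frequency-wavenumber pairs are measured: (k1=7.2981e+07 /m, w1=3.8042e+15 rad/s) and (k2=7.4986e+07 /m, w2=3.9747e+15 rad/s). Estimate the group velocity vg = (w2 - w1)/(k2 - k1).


vg = (w2 - w1) / (k2 - k1)
= (3.9747e+15 - 3.8042e+15) / (7.4986e+07 - 7.2981e+07)
= 1.7050e+14 / 2.0050e+06
= 8.5037e+07 m/s

8.5037e+07


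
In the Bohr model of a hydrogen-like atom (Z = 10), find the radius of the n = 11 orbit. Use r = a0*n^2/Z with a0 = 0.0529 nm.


r = a0 * n^2 / Z
= 0.0529 * 11^2 / 10
= 0.0529 * 121 / 10
= 0.6401 nm

0.6401


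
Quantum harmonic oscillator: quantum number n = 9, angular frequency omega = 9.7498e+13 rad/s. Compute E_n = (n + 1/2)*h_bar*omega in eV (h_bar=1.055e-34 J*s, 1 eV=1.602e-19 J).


E = (n + 1/2) * h_bar * omega
= (9 + 0.5) * 1.055e-34 * 9.7498e+13
= 9.5 * 1.0286e-20
= 9.7717e-20 J
= 0.61 eV

0.61


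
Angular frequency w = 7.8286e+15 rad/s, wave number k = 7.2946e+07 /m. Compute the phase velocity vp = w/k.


vp = w / k
= 7.8286e+15 / 7.2946e+07
= 1.0732e+08 m/s

1.0732e+08


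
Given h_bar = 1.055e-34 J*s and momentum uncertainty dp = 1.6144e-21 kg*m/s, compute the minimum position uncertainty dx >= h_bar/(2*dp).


dx = h_bar / (2 * dp)
= 1.055e-34 / (2 * 1.6144e-21)
= 1.055e-34 / 3.2288e-21
= 3.2675e-14 m

3.2675e-14


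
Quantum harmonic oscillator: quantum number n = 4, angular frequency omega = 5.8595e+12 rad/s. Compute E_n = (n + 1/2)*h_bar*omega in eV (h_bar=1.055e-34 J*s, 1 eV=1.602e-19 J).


E = (n + 1/2) * h_bar * omega
= (4 + 0.5) * 1.055e-34 * 5.8595e+12
= 4.5 * 6.1818e-22
= 2.7818e-21 J
= 0.0174 eV

0.0174


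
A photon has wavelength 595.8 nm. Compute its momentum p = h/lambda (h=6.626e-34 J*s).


p = h / lambda
= 6.626e-34 / (595.8e-9)
= 6.626e-34 / 5.9580e-07
= 1.1121e-27 kg*m/s

1.1121e-27


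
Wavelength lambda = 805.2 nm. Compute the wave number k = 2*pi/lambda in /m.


k = 2 * pi / lambda
= 6.2832 / (805.2e-9)
= 6.2832 / 8.0520e-07
= 7.8033e+06 /m

7.8033e+06


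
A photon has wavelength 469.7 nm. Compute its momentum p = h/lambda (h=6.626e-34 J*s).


p = h / lambda
= 6.626e-34 / (469.7e-9)
= 6.626e-34 / 4.6970e-07
= 1.4107e-27 kg*m/s

1.4107e-27


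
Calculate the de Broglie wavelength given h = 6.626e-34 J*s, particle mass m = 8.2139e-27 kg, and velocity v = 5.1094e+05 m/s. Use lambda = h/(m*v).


lambda = h / (m * v)
= 6.626e-34 / (8.2139e-27 * 5.1094e+05)
= 6.626e-34 / 4.1968e-21
= 1.5788e-13 m

1.5788e-13


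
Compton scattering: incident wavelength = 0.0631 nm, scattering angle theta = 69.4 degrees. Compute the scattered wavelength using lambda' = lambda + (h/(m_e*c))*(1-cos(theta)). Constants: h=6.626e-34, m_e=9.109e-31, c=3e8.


Compton wavelength: h/(m_e*c) = 2.4247e-12 m
d_lambda = 2.4247e-12 * (1 - cos(69.4 deg))
= 2.4247e-12 * 0.648158
= 1.5716e-12 m = 0.001572 nm
lambda' = 0.0631 + 0.001572
= 0.064672 nm

0.064672


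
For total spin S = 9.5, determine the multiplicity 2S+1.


Spin multiplicity = 2S + 1
= 2 * 9.5 + 1
= 19.0 + 1
= 20

20


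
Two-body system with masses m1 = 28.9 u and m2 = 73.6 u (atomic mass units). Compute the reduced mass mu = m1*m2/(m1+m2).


mu = m1 * m2 / (m1 + m2)
= 28.9 * 73.6 / (28.9 + 73.6)
= 2127.04 / 102.5
= 20.7516 u

20.7516


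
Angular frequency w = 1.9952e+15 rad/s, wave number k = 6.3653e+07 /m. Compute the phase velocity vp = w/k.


vp = w / k
= 1.9952e+15 / 6.3653e+07
= 3.1345e+07 m/s

3.1345e+07


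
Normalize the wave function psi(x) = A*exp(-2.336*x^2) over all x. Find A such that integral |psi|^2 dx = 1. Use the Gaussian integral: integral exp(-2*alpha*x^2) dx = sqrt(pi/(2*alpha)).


integral |psi|^2 dx = A^2 * sqrt(pi/(2*alpha)) = 1
A^2 = sqrt(2*alpha/pi)
= sqrt(2 * 2.336 / pi)
= 1.219485
A = sqrt(1.219485)
= 1.1043

1.1043


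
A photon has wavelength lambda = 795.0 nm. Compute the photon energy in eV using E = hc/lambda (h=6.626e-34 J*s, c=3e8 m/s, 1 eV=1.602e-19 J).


E = hc / lambda
= (6.626e-34)(3e8) / (795.0e-9)
= 1.9878e-25 / 7.9500e-07
= 2.5004e-19 J
Converting to eV: 2.5004e-19 / 1.602e-19
= 1.5608 eV

1.5608


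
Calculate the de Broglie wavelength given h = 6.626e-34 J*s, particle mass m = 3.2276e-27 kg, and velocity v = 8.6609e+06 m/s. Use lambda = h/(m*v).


lambda = h / (m * v)
= 6.626e-34 / (3.2276e-27 * 8.6609e+06)
= 6.626e-34 / 2.7954e-20
= 2.3703e-14 m

2.3703e-14


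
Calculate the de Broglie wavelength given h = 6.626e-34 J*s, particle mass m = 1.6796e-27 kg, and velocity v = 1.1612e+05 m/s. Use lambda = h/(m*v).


lambda = h / (m * v)
= 6.626e-34 / (1.6796e-27 * 1.1612e+05)
= 6.626e-34 / 1.9504e-22
= 3.3973e-12 m

3.3973e-12


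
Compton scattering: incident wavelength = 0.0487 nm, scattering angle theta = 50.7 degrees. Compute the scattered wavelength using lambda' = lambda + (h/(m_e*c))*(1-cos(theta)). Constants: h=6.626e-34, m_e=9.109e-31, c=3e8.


Compton wavelength: h/(m_e*c) = 2.4247e-12 m
d_lambda = 2.4247e-12 * (1 - cos(50.7 deg))
= 2.4247e-12 * 0.366619
= 8.8894e-13 m = 0.000889 nm
lambda' = 0.0487 + 0.000889
= 0.049589 nm

0.049589


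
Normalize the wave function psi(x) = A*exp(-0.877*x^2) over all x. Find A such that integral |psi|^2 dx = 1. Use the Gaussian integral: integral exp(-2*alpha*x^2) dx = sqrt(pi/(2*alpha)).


integral |psi|^2 dx = A^2 * sqrt(pi/(2*alpha)) = 1
A^2 = sqrt(2*alpha/pi)
= sqrt(2 * 0.877 / pi)
= 0.747205
A = sqrt(0.747205)
= 0.8644

0.8644


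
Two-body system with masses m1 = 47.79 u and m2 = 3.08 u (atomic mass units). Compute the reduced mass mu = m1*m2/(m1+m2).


mu = m1 * m2 / (m1 + m2)
= 47.79 * 3.08 / (47.79 + 3.08)
= 147.1932 / 50.87
= 2.8935 u

2.8935


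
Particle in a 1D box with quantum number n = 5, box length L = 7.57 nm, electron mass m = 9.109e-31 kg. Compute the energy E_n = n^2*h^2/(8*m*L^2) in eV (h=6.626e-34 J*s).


E = n^2 * h^2 / (8 * m * L^2)
= 5^2 * (6.626e-34)^2 / (8 * 9.109e-31 * (7.57e-9)^2)
= 25 * 4.3904e-67 / (8 * 9.109e-31 * 5.7305e-17)
= 2.6284e-20 J
= 0.1641 eV

0.1641


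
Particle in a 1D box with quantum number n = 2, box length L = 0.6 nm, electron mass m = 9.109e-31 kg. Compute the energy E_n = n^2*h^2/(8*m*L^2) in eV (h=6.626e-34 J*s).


E = n^2 * h^2 / (8 * m * L^2)
= 2^2 * (6.626e-34)^2 / (8 * 9.109e-31 * (0.6e-9)^2)
= 4 * 4.3904e-67 / (8 * 9.109e-31 * 3.6000e-19)
= 6.6942e-19 J
= 4.1787 eV

4.1787


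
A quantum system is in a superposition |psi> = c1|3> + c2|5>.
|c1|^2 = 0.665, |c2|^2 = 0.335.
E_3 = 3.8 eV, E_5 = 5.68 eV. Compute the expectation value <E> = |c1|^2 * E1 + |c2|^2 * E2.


<E> = |c1|^2 * E1 + |c2|^2 * E2
= 0.665 * 3.8 + 0.335 * 5.68
= 2.527 + 1.9028
= 4.4298 eV

4.4298


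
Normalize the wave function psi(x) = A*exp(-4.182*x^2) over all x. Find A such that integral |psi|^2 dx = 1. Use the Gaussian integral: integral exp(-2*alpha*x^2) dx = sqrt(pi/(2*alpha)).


integral |psi|^2 dx = A^2 * sqrt(pi/(2*alpha)) = 1
A^2 = sqrt(2*alpha/pi)
= sqrt(2 * 4.182 / pi)
= 1.631669
A = sqrt(1.631669)
= 1.2774

1.2774


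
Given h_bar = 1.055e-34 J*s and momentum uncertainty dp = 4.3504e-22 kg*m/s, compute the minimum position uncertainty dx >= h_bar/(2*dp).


dx = h_bar / (2 * dp)
= 1.055e-34 / (2 * 4.3504e-22)
= 1.055e-34 / 8.7008e-22
= 1.2125e-13 m

1.2125e-13


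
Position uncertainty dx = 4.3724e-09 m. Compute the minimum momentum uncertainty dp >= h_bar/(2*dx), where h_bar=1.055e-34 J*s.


dp = h_bar / (2 * dx)
= 1.055e-34 / (2 * 4.3724e-09)
= 1.055e-34 / 8.7448e-09
= 1.2064e-26 kg*m/s

1.2064e-26


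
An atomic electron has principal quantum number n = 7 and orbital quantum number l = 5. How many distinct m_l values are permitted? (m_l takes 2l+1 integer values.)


m_l ranges from -l to +l in integer steps
So m_l goes from -5 to +5
Count = 2l + 1 = 2*5 + 1
= 11

11


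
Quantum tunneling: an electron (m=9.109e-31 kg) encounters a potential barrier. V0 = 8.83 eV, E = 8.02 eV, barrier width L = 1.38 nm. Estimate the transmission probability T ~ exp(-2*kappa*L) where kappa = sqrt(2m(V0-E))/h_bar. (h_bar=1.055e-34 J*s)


V0 - E = 0.81 eV = 1.2976e-19 J
kappa = sqrt(2 * m * (V0-E)) / h_bar
= sqrt(2 * 9.109e-31 * 1.2976e-19) / 1.055e-34
= 4.6086e+09 /m
2*kappa*L = 2 * 4.6086e+09 * 1.38e-9
= 12.7198
T = exp(-12.7198) = 2.991268e-06

2.991268e-06


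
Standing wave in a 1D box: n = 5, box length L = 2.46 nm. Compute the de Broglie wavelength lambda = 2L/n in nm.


lambda = 2L / n
= 2 * 2.46 / 5
= 4.92 / 5
= 0.984 nm

0.984


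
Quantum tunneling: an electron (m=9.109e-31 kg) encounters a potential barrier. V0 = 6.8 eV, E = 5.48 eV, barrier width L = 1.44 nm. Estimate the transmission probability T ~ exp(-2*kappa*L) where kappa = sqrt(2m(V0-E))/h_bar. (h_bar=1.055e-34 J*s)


V0 - E = 1.32 eV = 2.1146e-19 J
kappa = sqrt(2 * m * (V0-E)) / h_bar
= sqrt(2 * 9.109e-31 * 2.1146e-19) / 1.055e-34
= 5.8832e+09 /m
2*kappa*L = 2 * 5.8832e+09 * 1.44e-9
= 16.9437
T = exp(-16.9437) = 4.379643e-08

4.379643e-08


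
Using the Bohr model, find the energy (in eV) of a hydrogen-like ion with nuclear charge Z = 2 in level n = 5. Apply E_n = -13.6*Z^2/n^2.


E_n = -13.6 * Z^2 / n^2
= -13.6 * 2^2 / 5^2
= -13.6 * 4 / 25
= -2.176 eV

-2.176


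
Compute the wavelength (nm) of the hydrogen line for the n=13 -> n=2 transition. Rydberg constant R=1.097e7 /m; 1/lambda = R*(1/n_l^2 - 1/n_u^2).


1/lambda = R * (1/n_l^2 - 1/n_u^2)
= 1.097e7 * (1/2^2 - 1/13^2)
= 1.097e7 * (0.25 - 0.005917)
= 1.097e7 * 0.244083
= 2.6776e+06 /m
lambda = 1 / 2.6776e+06 = 373.4703 nm

373.4703


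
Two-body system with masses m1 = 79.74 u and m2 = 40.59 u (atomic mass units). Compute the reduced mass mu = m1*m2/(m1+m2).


mu = m1 * m2 / (m1 + m2)
= 79.74 * 40.59 / (79.74 + 40.59)
= 3236.6466 / 120.33
= 26.8981 u

26.8981


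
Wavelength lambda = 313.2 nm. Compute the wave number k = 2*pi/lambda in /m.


k = 2 * pi / lambda
= 6.2832 / (313.2e-9)
= 6.2832 / 3.1320e-07
= 2.0061e+07 /m

2.0061e+07


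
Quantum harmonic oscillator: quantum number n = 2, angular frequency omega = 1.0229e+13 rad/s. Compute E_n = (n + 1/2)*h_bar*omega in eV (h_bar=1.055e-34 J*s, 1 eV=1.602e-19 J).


E = (n + 1/2) * h_bar * omega
= (2 + 0.5) * 1.055e-34 * 1.0229e+13
= 2.5 * 1.0792e-21
= 2.6979e-21 J
= 0.0168 eV

0.0168


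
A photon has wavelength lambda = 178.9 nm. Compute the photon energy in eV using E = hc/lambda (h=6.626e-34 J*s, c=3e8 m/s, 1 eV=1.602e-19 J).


E = hc / lambda
= (6.626e-34)(3e8) / (178.9e-9)
= 1.9878e-25 / 1.7890e-07
= 1.1111e-18 J
Converting to eV: 1.1111e-18 / 1.602e-19
= 6.9359 eV

6.9359


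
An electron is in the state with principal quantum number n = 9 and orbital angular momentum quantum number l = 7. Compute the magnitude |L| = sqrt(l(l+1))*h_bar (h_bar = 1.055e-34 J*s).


L = sqrt(l*(l+1)) * h_bar
= sqrt(7 * 8) * 1.055e-34
= sqrt(56) * 1.055e-34
= 7.4833 * 1.055e-34
= 7.8949e-34 J*s

7.8949e-34


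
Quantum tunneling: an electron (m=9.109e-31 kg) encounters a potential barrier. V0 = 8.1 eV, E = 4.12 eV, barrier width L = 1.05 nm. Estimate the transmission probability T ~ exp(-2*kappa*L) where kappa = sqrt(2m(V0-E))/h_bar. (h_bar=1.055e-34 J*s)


V0 - E = 3.98 eV = 6.3760e-19 J
kappa = sqrt(2 * m * (V0-E)) / h_bar
= sqrt(2 * 9.109e-31 * 6.3760e-19) / 1.055e-34
= 1.0216e+10 /m
2*kappa*L = 2 * 1.0216e+10 * 1.05e-9
= 21.4531
T = exp(-21.4531) = 4.819909e-10

4.819909e-10


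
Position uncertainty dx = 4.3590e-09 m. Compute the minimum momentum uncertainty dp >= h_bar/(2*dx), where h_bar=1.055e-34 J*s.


dp = h_bar / (2 * dx)
= 1.055e-34 / (2 * 4.3590e-09)
= 1.055e-34 / 8.7180e-09
= 1.2101e-26 kg*m/s

1.2101e-26


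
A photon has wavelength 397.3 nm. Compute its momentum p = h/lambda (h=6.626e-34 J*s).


p = h / lambda
= 6.626e-34 / (397.3e-9)
= 6.626e-34 / 3.9730e-07
= 1.6678e-27 kg*m/s

1.6678e-27


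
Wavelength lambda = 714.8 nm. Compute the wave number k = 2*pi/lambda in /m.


k = 2 * pi / lambda
= 6.2832 / (714.8e-9)
= 6.2832 / 7.1480e-07
= 8.7901e+06 /m

8.7901e+06


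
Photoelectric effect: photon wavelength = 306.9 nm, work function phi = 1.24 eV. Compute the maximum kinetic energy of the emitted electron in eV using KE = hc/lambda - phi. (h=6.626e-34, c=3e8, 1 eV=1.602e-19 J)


E_photon = hc / lambda
= (6.626e-34)(3e8) / (306.9e-9)
= 6.4770e-19 J
= 4.0431 eV
KE = E_photon - phi
= 4.0431 - 1.24
= 2.8031 eV

2.8031


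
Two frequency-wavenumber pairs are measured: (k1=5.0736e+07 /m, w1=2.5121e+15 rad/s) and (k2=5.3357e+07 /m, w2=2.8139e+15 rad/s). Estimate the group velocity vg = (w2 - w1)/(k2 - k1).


vg = (w2 - w1) / (k2 - k1)
= (2.8139e+15 - 2.5121e+15) / (5.3357e+07 - 5.0736e+07)
= 3.0180e+14 / 2.6210e+06
= 1.1515e+08 m/s

1.1515e+08


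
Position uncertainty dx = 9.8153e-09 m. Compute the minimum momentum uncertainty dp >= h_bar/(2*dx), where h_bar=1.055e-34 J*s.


dp = h_bar / (2 * dx)
= 1.055e-34 / (2 * 9.8153e-09)
= 1.055e-34 / 1.9631e-08
= 5.3743e-27 kg*m/s

5.3743e-27


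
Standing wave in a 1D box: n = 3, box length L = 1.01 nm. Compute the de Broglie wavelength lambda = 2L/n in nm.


lambda = 2L / n
= 2 * 1.01 / 3
= 2.02 / 3
= 0.6733 nm

0.6733


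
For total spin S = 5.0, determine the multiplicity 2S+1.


Spin multiplicity = 2S + 1
= 2 * 5.0 + 1
= 10.0 + 1
= 11

11


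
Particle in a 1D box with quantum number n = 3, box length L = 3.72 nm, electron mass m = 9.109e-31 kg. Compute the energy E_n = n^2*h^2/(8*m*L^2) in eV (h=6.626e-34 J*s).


E = n^2 * h^2 / (8 * m * L^2)
= 3^2 * (6.626e-34)^2 / (8 * 9.109e-31 * (3.72e-9)^2)
= 9 * 4.3904e-67 / (8 * 9.109e-31 * 1.3838e-17)
= 3.9183e-20 J
= 0.2446 eV

0.2446


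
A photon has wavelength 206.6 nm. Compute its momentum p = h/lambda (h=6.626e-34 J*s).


p = h / lambda
= 6.626e-34 / (206.6e-9)
= 6.626e-34 / 2.0660e-07
= 3.2072e-27 kg*m/s

3.2072e-27


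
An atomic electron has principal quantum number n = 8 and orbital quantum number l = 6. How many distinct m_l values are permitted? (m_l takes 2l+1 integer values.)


m_l ranges from -l to +l in integer steps
So m_l goes from -6 to +6
Count = 2l + 1 = 2*6 + 1
= 13

13


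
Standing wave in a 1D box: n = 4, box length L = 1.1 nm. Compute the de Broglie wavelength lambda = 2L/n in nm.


lambda = 2L / n
= 2 * 1.1 / 4
= 2.2 / 4
= 0.55 nm

0.55


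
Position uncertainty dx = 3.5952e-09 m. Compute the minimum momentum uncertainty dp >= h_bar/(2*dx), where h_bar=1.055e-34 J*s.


dp = h_bar / (2 * dx)
= 1.055e-34 / (2 * 3.5952e-09)
= 1.055e-34 / 7.1904e-09
= 1.4672e-26 kg*m/s

1.4672e-26


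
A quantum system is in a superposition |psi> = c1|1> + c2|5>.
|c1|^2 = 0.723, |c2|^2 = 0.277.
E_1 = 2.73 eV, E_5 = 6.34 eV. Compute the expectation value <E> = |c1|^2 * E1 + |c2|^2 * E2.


<E> = |c1|^2 * E1 + |c2|^2 * E2
= 0.723 * 2.73 + 0.277 * 6.34
= 1.9738 + 1.7562
= 3.73 eV

3.73


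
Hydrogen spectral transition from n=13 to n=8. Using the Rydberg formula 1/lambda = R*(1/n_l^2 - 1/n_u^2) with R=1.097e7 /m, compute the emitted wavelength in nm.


1/lambda = R * (1/n_l^2 - 1/n_u^2)
= 1.097e7 * (1/8^2 - 1/13^2)
= 1.097e7 * (0.015625 - 0.005917)
= 1.097e7 * 0.009708
= 1.0650e+05 /m
lambda = 1 / 1.0650e+05 = 9390.1116 nm

9390.1116


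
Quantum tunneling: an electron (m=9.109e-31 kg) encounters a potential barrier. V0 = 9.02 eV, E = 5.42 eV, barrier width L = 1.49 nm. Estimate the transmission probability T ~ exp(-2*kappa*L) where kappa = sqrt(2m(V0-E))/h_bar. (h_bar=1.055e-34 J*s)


V0 - E = 3.6 eV = 5.7672e-19 J
kappa = sqrt(2 * m * (V0-E)) / h_bar
= sqrt(2 * 9.109e-31 * 5.7672e-19) / 1.055e-34
= 9.7158e+09 /m
2*kappa*L = 2 * 9.7158e+09 * 1.49e-9
= 28.9532
T = exp(-28.9532) = 2.665523e-13

2.665523e-13


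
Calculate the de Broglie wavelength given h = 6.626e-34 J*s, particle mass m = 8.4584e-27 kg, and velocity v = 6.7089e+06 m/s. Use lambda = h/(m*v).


lambda = h / (m * v)
= 6.626e-34 / (8.4584e-27 * 6.7089e+06)
= 6.626e-34 / 5.6747e-20
= 1.1676e-14 m

1.1676e-14


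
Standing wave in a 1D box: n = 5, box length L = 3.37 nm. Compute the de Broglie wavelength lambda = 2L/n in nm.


lambda = 2L / n
= 2 * 3.37 / 5
= 6.74 / 5
= 1.348 nm

1.348


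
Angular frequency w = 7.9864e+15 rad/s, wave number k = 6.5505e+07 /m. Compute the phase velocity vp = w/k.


vp = w / k
= 7.9864e+15 / 6.5505e+07
= 1.2192e+08 m/s

1.2192e+08


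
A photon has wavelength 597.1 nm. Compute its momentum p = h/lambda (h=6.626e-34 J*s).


p = h / lambda
= 6.626e-34 / (597.1e-9)
= 6.626e-34 / 5.9710e-07
= 1.1097e-27 kg*m/s

1.1097e-27


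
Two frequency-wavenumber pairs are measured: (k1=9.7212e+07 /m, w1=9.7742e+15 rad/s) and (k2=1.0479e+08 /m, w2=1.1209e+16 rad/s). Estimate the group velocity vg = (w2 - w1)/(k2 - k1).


vg = (w2 - w1) / (k2 - k1)
= (1.1209e+16 - 9.7742e+15) / (1.0479e+08 - 9.7212e+07)
= 1.4348e+15 / 7.5780e+06
= 1.8934e+08 m/s

1.8934e+08


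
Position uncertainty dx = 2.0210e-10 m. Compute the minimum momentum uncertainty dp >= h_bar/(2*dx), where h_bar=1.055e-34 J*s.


dp = h_bar / (2 * dx)
= 1.055e-34 / (2 * 2.0210e-10)
= 1.055e-34 / 4.0420e-10
= 2.6101e-25 kg*m/s

2.6101e-25


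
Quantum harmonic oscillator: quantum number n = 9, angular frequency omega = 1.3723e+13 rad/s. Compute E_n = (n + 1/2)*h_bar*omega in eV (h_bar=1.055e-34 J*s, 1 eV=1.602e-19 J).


E = (n + 1/2) * h_bar * omega
= (9 + 0.5) * 1.055e-34 * 1.3723e+13
= 9.5 * 1.4478e-21
= 1.3754e-20 J
= 0.0859 eV

0.0859


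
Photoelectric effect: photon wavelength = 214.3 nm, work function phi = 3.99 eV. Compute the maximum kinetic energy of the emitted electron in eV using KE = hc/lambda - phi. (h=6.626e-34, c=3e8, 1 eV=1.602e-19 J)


E_photon = hc / lambda
= (6.626e-34)(3e8) / (214.3e-9)
= 9.2758e-19 J
= 5.7901 eV
KE = E_photon - phi
= 5.7901 - 3.99
= 1.8001 eV

1.8001


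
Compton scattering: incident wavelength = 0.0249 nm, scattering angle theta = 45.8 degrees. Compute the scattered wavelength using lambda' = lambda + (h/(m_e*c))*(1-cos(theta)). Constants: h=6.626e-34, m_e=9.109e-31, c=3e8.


Compton wavelength: h/(m_e*c) = 2.4247e-12 m
d_lambda = 2.4247e-12 * (1 - cos(45.8 deg))
= 2.4247e-12 * 0.302835
= 7.3429e-13 m = 0.000734 nm
lambda' = 0.0249 + 0.000734
= 0.025634 nm

0.025634


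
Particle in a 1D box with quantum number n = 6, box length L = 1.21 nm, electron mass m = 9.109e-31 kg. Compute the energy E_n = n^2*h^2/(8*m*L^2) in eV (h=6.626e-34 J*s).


E = n^2 * h^2 / (8 * m * L^2)
= 6^2 * (6.626e-34)^2 / (8 * 9.109e-31 * (1.21e-9)^2)
= 36 * 4.3904e-67 / (8 * 9.109e-31 * 1.4641e-18)
= 1.4814e-18 J
= 9.2472 eV

9.2472


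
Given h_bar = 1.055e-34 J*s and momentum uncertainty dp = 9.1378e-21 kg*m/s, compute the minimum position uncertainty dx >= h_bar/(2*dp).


dx = h_bar / (2 * dp)
= 1.055e-34 / (2 * 9.1378e-21)
= 1.055e-34 / 1.8276e-20
= 5.7727e-15 m

5.7727e-15


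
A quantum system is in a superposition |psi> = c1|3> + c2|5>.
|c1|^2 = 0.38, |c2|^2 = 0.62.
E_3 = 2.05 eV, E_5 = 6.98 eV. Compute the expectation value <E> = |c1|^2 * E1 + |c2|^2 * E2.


<E> = |c1|^2 * E1 + |c2|^2 * E2
= 0.38 * 2.05 + 0.62 * 6.98
= 0.779 + 4.3276
= 5.1066 eV

5.1066


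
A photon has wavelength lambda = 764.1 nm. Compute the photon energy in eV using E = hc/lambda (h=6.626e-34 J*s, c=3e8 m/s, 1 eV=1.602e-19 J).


E = hc / lambda
= (6.626e-34)(3e8) / (764.1e-9)
= 1.9878e-25 / 7.6410e-07
= 2.6015e-19 J
Converting to eV: 2.6015e-19 / 1.602e-19
= 1.6239 eV

1.6239


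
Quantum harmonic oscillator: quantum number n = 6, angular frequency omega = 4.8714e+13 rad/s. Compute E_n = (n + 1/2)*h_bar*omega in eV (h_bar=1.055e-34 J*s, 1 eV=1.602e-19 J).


E = (n + 1/2) * h_bar * omega
= (6 + 0.5) * 1.055e-34 * 4.8714e+13
= 6.5 * 5.1393e-21
= 3.3406e-20 J
= 0.2085 eV

0.2085


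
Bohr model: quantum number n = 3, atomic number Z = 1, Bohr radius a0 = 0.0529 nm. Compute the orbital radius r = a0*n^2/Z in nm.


r = a0 * n^2 / Z
= 0.0529 * 3^2 / 1
= 0.0529 * 9 / 1
= 0.4761 nm

0.4761


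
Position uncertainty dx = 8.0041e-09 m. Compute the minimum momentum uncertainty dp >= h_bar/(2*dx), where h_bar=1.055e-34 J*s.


dp = h_bar / (2 * dx)
= 1.055e-34 / (2 * 8.0041e-09)
= 1.055e-34 / 1.6008e-08
= 6.5904e-27 kg*m/s

6.5904e-27


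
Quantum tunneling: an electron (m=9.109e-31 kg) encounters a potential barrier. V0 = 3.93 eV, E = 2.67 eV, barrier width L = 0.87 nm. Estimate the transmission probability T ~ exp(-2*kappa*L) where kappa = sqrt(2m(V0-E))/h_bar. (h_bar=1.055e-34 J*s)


V0 - E = 1.26 eV = 2.0185e-19 J
kappa = sqrt(2 * m * (V0-E)) / h_bar
= sqrt(2 * 9.109e-31 * 2.0185e-19) / 1.055e-34
= 5.7480e+09 /m
2*kappa*L = 2 * 5.7480e+09 * 0.87e-9
= 10.0015
T = exp(-10.0015) = 4.533342e-05

4.533342e-05


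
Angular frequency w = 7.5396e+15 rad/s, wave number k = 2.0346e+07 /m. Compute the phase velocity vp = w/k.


vp = w / k
= 7.5396e+15 / 2.0346e+07
= 3.7057e+08 m/s

3.7057e+08


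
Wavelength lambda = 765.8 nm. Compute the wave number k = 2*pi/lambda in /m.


k = 2 * pi / lambda
= 6.2832 / (765.8e-9)
= 6.2832 / 7.6580e-07
= 8.2047e+06 /m

8.2047e+06


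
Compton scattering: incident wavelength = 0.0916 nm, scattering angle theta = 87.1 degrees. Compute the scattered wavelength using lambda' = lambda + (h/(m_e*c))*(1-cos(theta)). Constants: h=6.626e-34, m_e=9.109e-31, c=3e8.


Compton wavelength: h/(m_e*c) = 2.4247e-12 m
d_lambda = 2.4247e-12 * (1 - cos(87.1 deg))
= 2.4247e-12 * 0.949407
= 2.3020e-12 m = 0.002302 nm
lambda' = 0.0916 + 0.002302
= 0.093902 nm

0.093902


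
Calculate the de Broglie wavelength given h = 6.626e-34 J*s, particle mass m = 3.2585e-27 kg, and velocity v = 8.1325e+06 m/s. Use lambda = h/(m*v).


lambda = h / (m * v)
= 6.626e-34 / (3.2585e-27 * 8.1325e+06)
= 6.626e-34 / 2.6500e-20
= 2.5004e-14 m

2.5004e-14


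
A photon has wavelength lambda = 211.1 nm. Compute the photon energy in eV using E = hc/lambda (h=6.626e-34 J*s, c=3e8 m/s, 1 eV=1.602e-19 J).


E = hc / lambda
= (6.626e-34)(3e8) / (211.1e-9)
= 1.9878e-25 / 2.1110e-07
= 9.4164e-19 J
Converting to eV: 9.4164e-19 / 1.602e-19
= 5.8779 eV

5.8779


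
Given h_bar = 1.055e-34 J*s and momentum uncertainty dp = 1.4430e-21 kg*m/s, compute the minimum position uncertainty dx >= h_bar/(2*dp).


dx = h_bar / (2 * dp)
= 1.055e-34 / (2 * 1.4430e-21)
= 1.055e-34 / 2.8860e-21
= 3.6556e-14 m

3.6556e-14


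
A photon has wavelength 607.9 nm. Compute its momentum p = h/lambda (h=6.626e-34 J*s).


p = h / lambda
= 6.626e-34 / (607.9e-9)
= 6.626e-34 / 6.0790e-07
= 1.0900e-27 kg*m/s

1.0900e-27
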